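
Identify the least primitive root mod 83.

φ(83) = 83 − 1 = 82 = 2 · 41.
g is a primitive root iff g^(82/q) ≢ 1 (mod 83) for each prime q ∈ {2, 41}.
g = 2: 2^41 ≡ 82; 2^2 ≡ 4 — none is 1, so 2 is a primitive root.
Hence the least primitive root of 83 is 2.

2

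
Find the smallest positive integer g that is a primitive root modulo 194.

φ(194) = φ(2)·φ(97) = 1·96 = 96 = 2^5 · 3.
Test candidates g = 2, 3, … against the prime factors q ∈ {2, 3} of φ(194): g is a generator iff g^(96/q) ≢ 1 for every such q.
g = 2: gcd(2, 194) = 2 > 1, not a unit — skip.
g = 3: 3^48 ≡ 1 — hits 1, so not a primitive root.
g = 4: gcd(4, 194) = 2 > 1, not a unit — skip.
g = 5: 5^48 ≡ 193; 5^32 ≡ 35 — none is 1, so 5 is a primitive root.
Hence the least primitive root of 194 is 5.

5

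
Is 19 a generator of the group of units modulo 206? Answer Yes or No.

No

φ(206) = φ(2)·φ(103) = 1·102 = 102 = 2 · 3 · 17.
19 is a primitive root mod 206 iff 19^(φ(206)/q) ≢ 1 for every prime q | φ(206), i.e. q ∈ {2, 3, 17}.
19^51 ≡ 1 (mod 206)  [q = 2: ≡ 1 ✗]
19^34 ≡ 149 (mod 206)  [q = 3: ≢ 1 ✓]
19^6 ≡ 13 (mod 206)  [q = 17: ≢ 1 ✓]
Since 19^51 ≡ 1, the order of 19 divides 51 < 102, so 19 is not a primitive root.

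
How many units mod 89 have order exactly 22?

10

φ(89) = 89 − 1 = 88 = 2^3 · 11.
In a cyclic group of order 88, there are φ(d) elements of order d for each divisor d of 88, and zero for non-divisors.
22 = 2 · 11 divides 88, and φ(22) = 10.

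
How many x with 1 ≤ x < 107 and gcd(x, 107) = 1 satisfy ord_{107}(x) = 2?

φ(107) = 107 − 1 = 106 = 2 · 53.
(Z/107Z)^× is cyclic (|G| = 106); a cyclic group of order m has exactly φ(d) elements of each order d | m, and none otherwise.
2 | 106, and φ(2) = 2 − 1 = 1.

1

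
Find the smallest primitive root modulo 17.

φ(17) = 17 − 1 = 16 = 2^4.
g is a primitive root iff g^(16/q) ≢ 1 (mod 17) for each prime q ∈ {2}.
g = 2: 2^8 ≡ 1 — hits 1, so not a primitive root.
g = 3: 3^8 ≡ 16 — none is 1, so 3 is a primitive root.
So 3 is the smallest generator of (Z/17Z)^×.

3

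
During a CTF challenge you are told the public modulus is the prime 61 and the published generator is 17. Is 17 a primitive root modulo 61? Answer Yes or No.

Yes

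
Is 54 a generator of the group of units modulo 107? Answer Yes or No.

Yes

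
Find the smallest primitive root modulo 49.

φ(49) = φ(7^2) = 7·(7−1) = 42 = 2 · 3 · 7.
Test candidates g = 2, 3, … against the prime factors q ∈ {2, 3, 7} of φ(49): g is a generator iff g^(42/q) ≢ 1 for every such q.
g = 2: 2^21 ≡ 1 — hits 1, so not a primitive root.
g = 3: 3^21 ≡ 48; 3^14 ≡ 30; 3^6 ≡ 43 — none is 1, so 3 is a primitive root.
So 3 is the smallest generator of (Z/49Z)^×.

3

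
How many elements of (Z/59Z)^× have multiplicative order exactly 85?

φ(59) = 59 − 1 = 58 = 2 · 29.
Since (Z/59Z)^× is cyclic of order 58, the number of elements of order d is φ(d) when d | 58 and 0 otherwise.
Since 85 ∤ 58, the count is 0.

0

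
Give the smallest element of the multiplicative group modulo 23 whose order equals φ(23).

5

φ(23) = 23 − 1 = 22 = 2 · 11.
Test candidates g = 2, 3, … against the prime factors q ∈ {2, 11} of φ(23): g is a generator iff g^(22/q) ≢ 1 for every such q.
g = 2: 2^11 ≡ 1 — hits 1, so not a primitive root.
g = 3: 3^11 ≡ 1 — hits 1, so not a primitive root.
g = 4: 4^11 ≡ 1 — hits 1, so not a primitive root.
g = 5: 5^11 ≡ 22; 5^2 ≡ 2 — none is 1, so 5 is a primitive root.
The smallest primitive root modulo 23 is 5.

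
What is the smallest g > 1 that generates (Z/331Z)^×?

φ(331) = 331 − 1 = 330 = 2 · 3 · 5 · 11.
g is a primitive root iff g^(330/q) ≢ 1 (mod 331) for each prime q ∈ {2, 3, 5, 11}.
g = 2: 2^165 ≡ 330; 2^110 ≡ 299; 2^66 ≡ 64; 2^30 ≡ 1 — hits 1, so not a primitive root.
g = 3: 3^165 ≡ 330; 3^110 ≡ 299; 3^66 ≡ 64; 3^30 ≡ 270 — none is 1, so 3 is a primitive root.
So 3 is the smallest generator of (Z/331Z)^×.

3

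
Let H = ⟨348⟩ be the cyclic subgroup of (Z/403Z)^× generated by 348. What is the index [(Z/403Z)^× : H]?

12

By Lagrange's theorem, ord_403(348) divides φ(403) = φ(13·31) = (13−1)·(31−1) = 12·30 = 360 = 2^3 · 3^2 · 5.
Divisors of 360: 1, 2, 3, 4, 5, 6, 8, 9, 10, 12, 15, 18, 20, 24, 30, 36, 40, 45, 60, 72, 90, 120, 180, 360.
Compute 348^d (mod 403) for the divisors d until we hit 1:
348^1 ≡ 348 (mod 403)
348^2 ≡ 204 (mod 403)
348^3 ≡ 64 (mod 403)
348^4 ≡ 107 (mod 403)
348^5 ≡ 160 (mod 403)
348^6 ≡ 66 (mod 403)
348^8 ≡ 165 (mod 403)
348^9 ≡ 194 (mod 403)
348^10 ≡ 211 (mod 403)
348^12 ≡ 326 (mod 403)
348^15 ≡ 311 (mod 403)
348^18 ≡ 157 (mod 403)
348^20 ≡ 191 (mod 403)
348^24 ≡ 287 (mod 403)
348^30 ≡ 1 (mod 403) ✓
The order of 348 is 30, so the subgroup it generates has 30 elements.
[(Z/403Z)^× : ⟨348⟩] = 360/30 = 12.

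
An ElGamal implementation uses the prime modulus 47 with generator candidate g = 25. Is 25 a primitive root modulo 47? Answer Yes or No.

φ(47) = 47 − 1 = 46 = 2 · 23.
25 is a primitive root mod 47 iff 25^(φ(47)/q) ≢ 1 for every prime q | φ(47), i.e. q ∈ {2, 23}.
25^23 ≡ 1 (mod 47)  [q = 2: ≡ 1 ✗]
25^2 ≡ 14 (mod 47)  [q = 23: ≢ 1 ✓]
Since 25^23 ≡ 1, the order of 25 divides 23 < 46, so 25 is not a primitive root.

No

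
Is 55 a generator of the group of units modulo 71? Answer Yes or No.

φ(71) = 71 − 1 = 70 = 2 · 5 · 7.
Test 55^(70/q) mod 71 for each prime factor q of 70:
55^35 ≡ 70 (mod 71)  [q = 2: ≢ 1 ✓]
55^14 ≡ 25 (mod 71)  [q = 5: ≢ 1 ✓]
55^10 ≡ 32 (mod 71)  [q = 7: ≢ 1 ✓]
None equal 1, so ord_71(55) = 70: 55 is a primitive root.

Yes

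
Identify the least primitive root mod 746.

5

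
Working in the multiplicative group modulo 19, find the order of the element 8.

6

By Lagrange's theorem, ord_19(8) divides φ(19) = 19 − 1 = 18 = 2 · 3^2.
Divisors of 18: 1, 2, 3, 6, 9, 18.
Compute 8^d (mod 19) for the divisors d until we hit 1:
8^1 ≡ 8
8^2 ≡ 7
8^3 ≡ 18
8^6 ≡ 1
The smallest such exponent is 6, so the order of 8 is 6.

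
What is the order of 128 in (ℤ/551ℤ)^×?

ord(128) | φ(551) = φ(19·29) = (19−1)·(29−1) = 18·28 = 504 = 2^3 · 3^2 · 7.
Divisors of 504: 1, 2, 3, 4, 6, 7, 8, 9, 12, 14, 18, 21, 24, 28, 36, 42, 56, 63, 72, 84, 126, 168, 252, 504.
Test each divisor d:
128^1 ≡ 128
128^2 ≡ 405
128^3 ≡ 46
128^4 ≡ 378
128^6 ≡ 463
128^7 ≡ 307
128^8 ≡ 175
128^9 ≡ 360
128^12 ≡ 30
128^14 ≡ 28
128^18 ≡ 115
128^21 ≡ 331
128^24 ≡ 349
128^28 ≡ 233
128^36 ≡ 1
Therefore the multiplicative order of 128 modulo 551 is 36.

36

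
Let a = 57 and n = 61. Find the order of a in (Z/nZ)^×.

15

ord(57) | φ(61) = 61 − 1 = 60 = 2^2 · 3 · 5.
Divisors of 60: 1, 2, 3, 4, 5, 6, 10, 12, 15, 20, 30, 60.
Test each divisor d:
57^1 ≡ 57
57^2 ≡ 16
57^3 ≡ 58
57^4 ≡ 12
57^5 ≡ 13
57^6 ≡ 9
57^10 ≡ 47
57^12 ≡ 20
57^15 ≡ 1
Therefore the multiplicative order of 57 modulo 61 is 15.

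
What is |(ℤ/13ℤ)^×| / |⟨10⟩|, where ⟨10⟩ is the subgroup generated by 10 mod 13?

Since 10 ∈ (Z/13Z)^×, its order divides φ(13) = 13 − 1 = 12 = 2^2 · 3.
Divisors of 12: 1, 2, 3, 4, 6, 12.
Compute 10^d (mod 13) for the divisors d until we hit 1:
10^1 ≡ 10 (mod 13)
10^2 ≡ 9 (mod 13)
10^3 ≡ 12 (mod 13)
10^4 ≡ 3 (mod 13)
10^6 ≡ 1 (mod 13) ✓
Thus |⟨10⟩| = ord(10) = 6.
The index is φ(13) / ord(10) = 12 / 6 = 2.

2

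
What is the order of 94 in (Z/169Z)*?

39

ord(94) | φ(169) = φ(13^2) = 13·(13−1) = 156 = 2^2 · 3 · 13.
Divisors of 156: 1, 2, 3, 4, 6, 12, 13, 26, 39, 52, 78, 156.
Compute 94^d (mod 169) for the divisors d until we hit 1:
94^1 ≡ 94 (mod 169)
94^2 ≡ 48 (mod 169)
94^3 ≡ 118 (mod 169)
94^4 ≡ 107 (mod 169)
94^6 ≡ 66 (mod 169)
94^12 ≡ 131 (mod 169)
94^13 ≡ 146 (mod 169)
94^26 ≡ 22 (mod 169)
94^39 ≡ 1 (mod 169) ✓
Hence ord(94) = 39.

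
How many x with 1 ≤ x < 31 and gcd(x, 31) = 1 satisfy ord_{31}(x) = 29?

φ(31) = 31 − 1 = 30 = 2 · 3 · 5.
In a cyclic group of order 30, there are φ(d) elements of order d for each divisor d of 30, and zero for non-divisors.
29 does not divide 30, so no element of (Z/31Z)^× has order 29.

0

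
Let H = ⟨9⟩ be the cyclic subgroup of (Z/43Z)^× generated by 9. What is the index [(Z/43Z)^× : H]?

Since 9 ∈ (Z/43Z)^×, its order divides φ(43) = 43 − 1 = 42 = 2 · 3 · 7.
Divisors of 42: 1, 2, 3, 6, 7, 14, 21, 42.
Evaluate successive powers at the divisors of 42:
9^1 ≡ 9 (mod 43)
9^2 ≡ 38 (mod 43)
9^3 ≡ 41 (mod 43)
9^6 ≡ 4 (mod 43)
9^7 ≡ 36 (mod 43)
9^14 ≡ 6 (mod 43)
9^21 ≡ 1 (mod 43) ✓
Thus |⟨9⟩| = ord(9) = 21.
The index is φ(43) / ord(9) = 42 / 21 = 2.

2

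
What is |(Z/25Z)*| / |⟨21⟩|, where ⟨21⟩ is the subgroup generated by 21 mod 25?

4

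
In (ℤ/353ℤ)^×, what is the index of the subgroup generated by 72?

The order of 72 must divide φ(353) = 353 − 1 = 352 = 2^5 · 11.
Divisors of 352: 1, 2, 4, 8, 11, 16, 22, 32, 44, 88, 176, 352.
Evaluate successive powers at the divisors of 352:
72^1 ≡ 72 (mod 353)
72^2 ≡ 242 (mod 353)
72^4 ≡ 319 (mod 353)
72^8 ≡ 97 (mod 353)
72^11 ≡ 317 (mod 353)
72^16 ≡ 231 (mod 353)
72^22 ≡ 237 (mod 353)
72^32 ≡ 58 (mod 353)
72^44 ≡ 42 (mod 353)
72^88 ≡ 352 (mod 353)
72^176 ≡ 1 (mod 353) ✓
So ord_353(72) = 176, hence |⟨72⟩| = 176.
Index = |(Z/353Z)^×| / |⟨72⟩| = 352 / 176 = 2.

2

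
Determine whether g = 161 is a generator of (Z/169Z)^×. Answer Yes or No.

φ(169) = φ(13^2) = 13·(13−1) = 156 = 2^2 · 3 · 13.
161 is a primitive root mod 169 iff 161^(φ(169)/q) ≢ 1 for every prime q | φ(169), i.e. q ∈ {2, 3, 13}.
161^78 ≡ 168 (mod 169)  [q = 2: ≢ 1 ✓]
161^52 ≡ 1 (mod 169)  [q = 3: ≡ 1 ✗]
161^12 ≡ 118 (mod 169)  [q = 13: ≢ 1 ✓]
The check at q = 3 fails, so 161 generates a proper subgroup.

No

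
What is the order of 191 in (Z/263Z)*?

262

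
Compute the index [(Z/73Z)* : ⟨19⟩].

2

Since 19 ∈ (Z/73Z)^×, its order divides φ(73) = 73 − 1 = 72 = 2^3 · 3^2.
Divisors of 72: 1, 2, 3, 4, 6, 8, 9, 12, 18, 24, 36, 72.
Evaluate successive powers at the divisors of 72:
19^1 ≡ 19 (mod 73)
19^2 ≡ 69 (mod 73)
19^3 ≡ 70 (mod 73)
19^4 ≡ 16 (mod 73)
19^6 ≡ 9 (mod 73)
19^8 ≡ 37 (mod 73)
19^9 ≡ 46 (mod 73)
19^12 ≡ 8 (mod 73)
19^18 ≡ 72 (mod 73)
19^24 ≡ 64 (mod 73)
19^36 ≡ 1 (mod 73) ✓
So ord_73(19) = 36, hence |⟨19⟩| = 36.
The index is φ(73) / ord(19) = 72 / 36 = 2.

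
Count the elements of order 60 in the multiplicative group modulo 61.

16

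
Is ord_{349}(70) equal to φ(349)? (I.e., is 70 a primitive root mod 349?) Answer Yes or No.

φ(349) = 349 − 1 = 348 = 2^2 · 3 · 29.
70 is a primitive root mod 349 iff 70^(φ(349)/q) ≢ 1 for every prime q | φ(349), i.e. q ∈ {2, 3, 29}.
70^174 ≡ 1 (mod 349)  [q = 2: ≡ 1 ✗]
70^116 ≡ 226 (mod 349)  [q = 3: ≢ 1 ✓]
70^12 ≡ 210 (mod 349)  [q = 29: ≢ 1 ✓]
Since 70^174 ≡ 1, the order of 70 divides 174 < 348, so 70 is not a primitive root.

No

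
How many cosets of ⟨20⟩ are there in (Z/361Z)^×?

18

Since 20 ∈ (Z/361Z)^×, its order divides φ(361) = φ(19^2) = 19·(19−1) = 342 = 2 · 3^2 · 19.
Divisors of 342: 1, 2, 3, 6, 9, 18, 19, 38, 57, 114, 171, 342.
Check 20^d mod 361 for each divisor in increasing order:
20^1 ≡ 20
20^2 ≡ 39
20^3 ≡ 58
20^6 ≡ 115
20^9 ≡ 172
20^18 ≡ 343
20^19 ≡ 1
So ord_361(20) = 19, hence |⟨20⟩| = 19.
The index is φ(361) / ord(20) = 342 / 19 = 18.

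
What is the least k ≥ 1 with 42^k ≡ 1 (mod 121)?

The order of 42 must divide φ(121) = φ(11^2) = 11·(11−1) = 110 = 2 · 5 · 11.
Divisors of 110: 1, 2, 5, 10, 11, 22, 55, 110.
Check 42^d mod 121 for each divisor in increasing order:
42^1 ≡ 42 (mod 121)
42^2 ≡ 70 (mod 121)
42^5 ≡ 100 (mod 121)
42^10 ≡ 78 (mod 121)
42^11 ≡ 9 (mod 121)
42^22 ≡ 81 (mod 121)
42^55 ≡ 1 (mod 121) ✓
The smallest such exponent is 55, so the order of 42 is 55.

55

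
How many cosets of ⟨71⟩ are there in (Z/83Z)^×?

1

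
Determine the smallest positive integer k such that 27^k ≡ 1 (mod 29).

28

The order of 27 must divide φ(29) = 29 − 1 = 28 = 2^2 · 7.
Divisors of 28: 1, 2, 4, 7, 14, 28.
Compute 27^d (mod 29) for the divisors d until we hit 1:
27^1 ≡ 27 (mod 29)
27^2 ≡ 4 (mod 29)
27^4 ≡ 16 (mod 29)
27^7 ≡ 17 (mod 29)
27^14 ≡ 28 (mod 29)
27^28 ≡ 1 (mod 29) ✓
Hence ord(27) = 28.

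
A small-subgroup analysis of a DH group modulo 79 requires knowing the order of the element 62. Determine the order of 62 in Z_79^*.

ord(62) | φ(79) = 79 − 1 = 78 = 2 · 3 · 13.
Divisors of 78: 1, 2, 3, 6, 13, 26, 39, 78.
Evaluate successive powers at the divisors of 78:
62^1 ≡ 62
62^2 ≡ 52
62^3 ≡ 64
62^6 ≡ 67
62^13 ≡ 1
Therefore the multiplicative order of 62 modulo 79 is 13.

13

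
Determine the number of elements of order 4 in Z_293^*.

φ(293) = 293 − 1 = 292 = 2^2 · 73.
Since (Z/293Z)^× is cyclic of order 292, the number of elements of order d is φ(d) when d | 292 and 0 otherwise.
4 = 2^2 divides 292, and φ(4) = 2.

2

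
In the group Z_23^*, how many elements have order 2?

1

φ(23) = 23 − 1 = 22 = 2 · 11.
In a cyclic group of order 22, there are φ(d) elements of order d for each divisor d of 22, and zero for non-divisors.
2 | 22, and φ(2) = 2 − 1 = 1.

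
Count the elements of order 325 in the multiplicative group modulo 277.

0

φ(277) = 277 − 1 = 276 = 2^2 · 3 · 23.
(Z/277Z)^× is cyclic (|G| = 276); a cyclic group of order m has exactly φ(d) elements of each order d | m, and none otherwise.
Since 325 ∤ 276, the count is 0.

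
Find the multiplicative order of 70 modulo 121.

Since 70 ∈ (Z/121Z)^×, its order divides φ(121) = φ(11^2) = 11·(11−1) = 110 = 2 · 5 · 11.
Divisors of 110: 1, 2, 5, 10, 11, 22, 55, 110.
Check 70^d mod 121 for each divisor in increasing order:
70^1 ≡ 70
70^2 ≡ 60
70^5 ≡ 78
70^10 ≡ 34
70^11 ≡ 81
70^22 ≡ 27
70^55 ≡ 1
So ord_121(70) = 55.

55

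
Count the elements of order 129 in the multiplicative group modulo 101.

φ(101) = 101 − 1 = 100 = 2^2 · 5^2.
(Z/101Z)^× is cyclic (|G| = 100); a cyclic group of order m has exactly φ(d) elements of each order d | m, and none otherwise.
Here 100 is not a multiple of 129, so there are no elements of order 129.

0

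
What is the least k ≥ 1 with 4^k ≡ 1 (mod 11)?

5

ord(4) | φ(11) = 11 − 1 = 10 = 2 · 5.
Divisors of 10: 1, 2, 5, 10.
Compute 4^d (mod 11) for the divisors d until we hit 1:
4^1 ≡ 4 (mod 11)
4^2 ≡ 5 (mod 11)
4^5 ≡ 1 (mod 11) ✓
Therefore the multiplicative order of 4 modulo 11 is 5.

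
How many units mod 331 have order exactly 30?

8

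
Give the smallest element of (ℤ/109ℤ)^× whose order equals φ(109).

φ(109) = 109 − 1 = 108 = 2^2 · 3^3.
Test candidates g = 2, 3, … against the prime factors q ∈ {2, 3} of φ(109): g is a generator iff g^(108/q) ≢ 1 for every such q.
g = 2: 2^54 ≡ 108; 2^36 ≡ 1 — hits 1, so not a primitive root.
g = 3: 3^54 ≡ 1 — hits 1, so not a primitive root.
g = 4: 4^54 ≡ 1 — hits 1, so not a primitive root.
g = 5: 5^54 ≡ 1 — hits 1, so not a primitive root.
g = 6: 6^54 ≡ 108; 6^36 ≡ 63 — none is 1, so 6 is a primitive root.
The smallest primitive root modulo 109 is 6.

6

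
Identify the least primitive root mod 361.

2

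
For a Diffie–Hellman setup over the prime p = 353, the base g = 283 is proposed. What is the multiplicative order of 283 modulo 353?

By Lagrange's theorem, ord_353(283) divides φ(353) = 353 − 1 = 352 = 2^5 · 11.
Divisors of 352: 1, 2, 4, 8, 11, 16, 22, 32, 44, 88, 176, 352.
Compute 283^d (mod 353) for the divisors d until we hit 1:
283^1 ≡ 283
283^2 ≡ 311
283^4 ≡ 352
283^8 ≡ 1
So ord_353(283) = 8.

8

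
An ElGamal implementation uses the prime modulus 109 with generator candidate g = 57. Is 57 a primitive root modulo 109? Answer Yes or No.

Yes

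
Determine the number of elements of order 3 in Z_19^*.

2

φ(19) = 19 − 1 = 18 = 2 · 3^2.
Since (Z/19Z)^× is cyclic of order 18, the number of elements of order d is φ(d) when d | 18 and 0 otherwise.
3 | 18, and φ(3) = 3 − 1 = 2.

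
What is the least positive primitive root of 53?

2

φ(53) = 53 − 1 = 52 = 2^2 · 13.
Test candidates g = 2, 3, … against the prime factors q ∈ {2, 13} of φ(53): g is a generator iff g^(52/q) ≢ 1 for every such q.
g = 2: 2^26 ≡ 52; 2^4 ≡ 16 — none is 1, so 2 is a primitive root.
The smallest primitive root modulo 53 is 2.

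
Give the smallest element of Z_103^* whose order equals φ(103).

5

φ(103) = 103 − 1 = 102 = 2 · 3 · 17.
Test candidates g = 2, 3, … against the prime factors q ∈ {2, 3, 17} of φ(103): g is a generator iff g^(102/q) ≢ 1 for every such q.
g = 2: 2^51 ≡ 1 — hits 1, so not a primitive root.
g = 3: 3^51 ≡ 102; 3^34 ≡ 1 — hits 1, so not a primitive root.
g = 4: 4^51 ≡ 1 — hits 1, so not a primitive root.
g = 5: 5^51 ≡ 102; 5^34 ≡ 56; 5^6 ≡ 72 — none is 1, so 5 is a primitive root.
Hence the least primitive root of 103 is 5.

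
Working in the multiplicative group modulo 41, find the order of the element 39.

20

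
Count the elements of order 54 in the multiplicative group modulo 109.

φ(109) = 109 − 1 = 108 = 2^2 · 3^3.
(Z/109Z)^× is cyclic (|G| = 108); a cyclic group of order m has exactly φ(d) elements of each order d | m, and none otherwise.
54 = 2 · 3^3 divides 108, and φ(54) = 18.

18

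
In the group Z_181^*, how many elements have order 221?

φ(181) = 181 − 1 = 180 = 2^2 · 3^2 · 5.
(Z/181Z)^× is cyclic (|G| = 180); a cyclic group of order m has exactly φ(d) elements of each order d | m, and none otherwise.
Since 221 ∤ 180, the count is 0.

0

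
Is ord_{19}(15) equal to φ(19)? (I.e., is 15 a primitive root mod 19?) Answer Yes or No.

Yes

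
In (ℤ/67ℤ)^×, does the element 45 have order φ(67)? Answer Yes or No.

No

φ(67) = 67 − 1 = 66 = 2 · 3 · 11.
45 is a primitive root mod 67 iff 45^(φ(67)/q) ≢ 1 for every prime q | φ(67), i.e. q ∈ {2, 3, 11}.
45^33 ≡ 66 (mod 67)  [q = 2: ≢ 1 ✓]
45^22 ≡ 1 (mod 67)  [q = 3: ≡ 1 ✗]
45^6 ≡ 25 (mod 67)  [q = 11: ≢ 1 ✓]
The check at q = 3 fails, so 45 generates a proper subgroup.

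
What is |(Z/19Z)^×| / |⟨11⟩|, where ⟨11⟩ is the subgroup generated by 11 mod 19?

Since 11 ∈ (Z/19Z)^×, its order divides φ(19) = 19 − 1 = 18 = 2 · 3^2.
Divisors of 18: 1, 2, 3, 6, 9, 18.
Evaluate successive powers at the divisors of 18:
11^1 ≡ 11 (mod 19)
11^2 ≡ 7 (mod 19)
11^3 ≡ 1 (mod 19) ✓
Thus |⟨11⟩| = ord(11) = 3.
[(Z/19Z)^× : ⟨11⟩] = 18/3 = 6.

6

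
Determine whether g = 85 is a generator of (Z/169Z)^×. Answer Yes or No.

φ(169) = φ(13^2) = 13·(13−1) = 156 = 2^2 · 3 · 13.
Test 85^(156/q) mod 169 for each prime factor q of 156:
85^78 ≡ 168 (mod 169)  [q = 2: ≢ 1 ✓]
85^52 ≡ 22 (mod 169)  [q = 3: ≢ 1 ✓]
85^12 ≡ 131 (mod 169)  [q = 13: ≢ 1 ✓]
All checks pass, so 85 has order 156 and is a primitive root modulo 169.

Yes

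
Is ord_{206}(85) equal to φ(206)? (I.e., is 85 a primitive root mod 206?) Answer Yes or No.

Yes

φ(206) = φ(2)·φ(103) = 1·102 = 102 = 2 · 3 · 17.
An element g generates (Z/206Z)^× iff g^(102/q) ≢ 1 (mod 206) for each prime q ∈ {2, 3, 17}.
85^51 ≡ 205 (mod 206)  [q = 2: ≢ 1 ✓]
85^34 ≡ 149 (mod 206)  [q = 3: ≢ 1 ✓]
85^6 ≡ 79 (mod 206)  [q = 17: ≢ 1 ✓]
None equal 1, so ord_206(85) = 102: 85 is a primitive root.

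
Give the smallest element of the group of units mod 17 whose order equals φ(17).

3

φ(17) = 17 − 1 = 16 = 2^4.
Test candidates g = 2, 3, … against the prime factors q ∈ {2} of φ(17): g is a generator iff g^(16/q) ≢ 1 for every such q.
g = 2: 2^8 ≡ 1 — hits 1, so not a primitive root.
g = 3: 3^8 ≡ 16 — none is 1, so 3 is a primitive root.
Hence the least primitive root of 17 is 3.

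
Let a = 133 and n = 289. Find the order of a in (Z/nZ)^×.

272

Since 133 ∈ (Z/289Z)^×, its order divides φ(289) = φ(17^2) = 17·(17−1) = 272 = 2^4 · 17.
Divisors of 272: 1, 2, 4, 8, 16, 17, 34, 68, 136, 272.
Check 133^d mod 289 for each divisor in increasing order:
133^1 ≡ 133 (mod 289)
133^2 ≡ 60 (mod 289)
133^4 ≡ 132 (mod 289)
133^8 ≡ 84 (mod 289)
133^16 ≡ 120 (mod 289)
133^17 ≡ 65 (mod 289)
133^34 ≡ 179 (mod 289)
133^68 ≡ 251 (mod 289)
133^136 ≡ 288 (mod 289)
133^272 ≡ 1 (mod 289) ✓
Hence ord(133) = 272.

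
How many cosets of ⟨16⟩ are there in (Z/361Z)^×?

ord(16) | φ(361) = φ(19^2) = 19·(19−1) = 342 = 2 · 3^2 · 19.
Divisors of 342: 1, 2, 3, 6, 9, 18, 19, 38, 57, 114, 171, 342.
Check 16^d mod 361 for each divisor in increasing order:
16^1 ≡ 16
16^2 ≡ 256
16^3 ≡ 125
16^6 ≡ 102
16^9 ≡ 115
16^18 ≡ 229
16^19 ≡ 54
16^38 ≡ 28
16^57 ≡ 68
16^114 ≡ 292
16^171 ≡ 1
So ord_361(16) = 171, hence |⟨16⟩| = 171.
The index is φ(361) / ord(16) = 342 / 171 = 2.

2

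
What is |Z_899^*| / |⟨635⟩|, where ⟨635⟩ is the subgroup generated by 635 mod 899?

6

The order of 635 must divide φ(899) = φ(29·31) = (29−1)·(31−1) = 28·30 = 840 = 2^3 · 3 · 5 · 7.
Divisors of 840: 1, 2, 3, 4, 5, 6, 7, 8, 10, 12, 14, 15, 20, 21, 24, 28, 30, 35, 40, 42, 56, 60, 70, 84, 105, 120, 140, 168, 210, 280, 420, 840.
Evaluate successive powers at the divisors of 840:
635^1 ≡ 635 (mod 899)
635^2 ≡ 473 (mod 899)
635^3 ≡ 89 (mod 899)
635^4 ≡ 777 (mod 899)
635^5 ≡ 743 (mod 899)
635^6 ≡ 729 (mod 899)
635^7 ≡ 829 (mod 899)
635^8 ≡ 500 (mod 899)
635^10 ≡ 63 (mod 899)
635^12 ≡ 132 (mod 899)
635^14 ≡ 405 (mod 899)
635^15 ≡ 61 (mod 899)
635^20 ≡ 373 (mod 899)
635^21 ≡ 418 (mod 899)
635^24 ≡ 343 (mod 899)
635^28 ≡ 407 (mod 899)
635^30 ≡ 125 (mod 899)
635^35 ≡ 278 (mod 899)
635^40 ≡ 683 (mod 899)
635^42 ≡ 318 (mod 899)
635^56 ≡ 233 (mod 899)
635^60 ≡ 342 (mod 899)
635^70 ≡ 869 (mod 899)
635^84 ≡ 436 (mod 899)
635^105 ≡ 650 (mod 899)
635^120 ≡ 94 (mod 899)
635^140 ≡ 1 (mod 899) ✓
Thus |⟨635⟩| = ord(635) = 140.
Index = |(Z/899Z)^×| / |⟨635⟩| = 840 / 140 = 6.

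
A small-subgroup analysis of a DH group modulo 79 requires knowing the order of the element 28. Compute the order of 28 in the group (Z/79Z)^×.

78

Since 28 ∈ (Z/79Z)^×, its order divides φ(79) = 79 − 1 = 78 = 2 · 3 · 13.
Divisors of 78: 1, 2, 3, 6, 13, 26, 39, 78.
Compute 28^d (mod 79) for the divisors d until we hit 1:
28^1 ≡ 28 (mod 79)
28^2 ≡ 73 (mod 79)
28^3 ≡ 69 (mod 79)
28^6 ≡ 21 (mod 79)
28^13 ≡ 24 (mod 79)
28^26 ≡ 23 (mod 79)
28^39 ≡ 78 (mod 79)
28^78 ≡ 1 (mod 79) ✓
The smallest such exponent is 78, so the order of 28 is 78.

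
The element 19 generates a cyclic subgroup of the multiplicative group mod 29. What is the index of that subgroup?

1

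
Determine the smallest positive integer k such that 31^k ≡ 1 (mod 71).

70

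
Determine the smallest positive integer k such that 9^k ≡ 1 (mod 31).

15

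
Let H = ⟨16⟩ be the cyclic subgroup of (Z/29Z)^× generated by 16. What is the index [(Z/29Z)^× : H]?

4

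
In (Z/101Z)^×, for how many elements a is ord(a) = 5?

4

φ(101) = 101 − 1 = 100 = 2^2 · 5^2.
Since (Z/101Z)^× is cyclic of order 100, the number of elements of order d is φ(d) when d | 100 and 0 otherwise.
5 | 100, and φ(5) = 5 − 1 = 4.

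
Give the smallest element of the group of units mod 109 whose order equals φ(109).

6

φ(109) = 109 − 1 = 108 = 2^2 · 3^3.
Test candidates g = 2, 3, … against the prime factors q ∈ {2, 3} of φ(109): g is a generator iff g^(108/q) ≢ 1 for every such q.
g = 2: 2^54 ≡ 108; 2^36 ≡ 1 — hits 1, so not a primitive root.
g = 3: 3^54 ≡ 1 — hits 1, so not a primitive root.
g = 4: 4^54 ≡ 1 — hits 1, so not a primitive root.
g = 5: 5^54 ≡ 1 — hits 1, so not a primitive root.
g = 6: 6^54 ≡ 108; 6^36 ≡ 63 — none is 1, so 6 is a primitive root.
So 6 is the smallest generator of (Z/109Z)^×.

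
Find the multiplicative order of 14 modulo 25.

The order of 14 must divide φ(25) = φ(5^2) = 5·(5−1) = 20 = 2^2 · 5.
Divisors of 20: 1, 2, 4, 5, 10, 20.
Compute 14^d (mod 25) for the divisors d until we hit 1:
14^1 ≡ 14
14^2 ≡ 21
14^4 ≡ 16
14^5 ≡ 24
14^10 ≡ 1
So ord_25(14) = 10.

10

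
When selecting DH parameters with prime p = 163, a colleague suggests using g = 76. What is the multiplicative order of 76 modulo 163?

162

ord(76) | φ(163) = 163 − 1 = 162 = 2 · 3^4.
Divisors of 162: 1, 2, 3, 6, 9, 18, 27, 54, 81, 162.
Evaluate successive powers at the divisors of 162:
76^1 ≡ 76 (mod 163)
76^2 ≡ 71 (mod 163)
76^3 ≡ 17 (mod 163)
76^6 ≡ 126 (mod 163)
76^9 ≡ 23 (mod 163)
76^18 ≡ 40 (mod 163)
76^27 ≡ 105 (mod 163)
76^54 ≡ 104 (mod 163)
76^81 ≡ 162 (mod 163)
76^162 ≡ 1 (mod 163) ✓
The smallest such exponent is 162, so the order of 76 is 162.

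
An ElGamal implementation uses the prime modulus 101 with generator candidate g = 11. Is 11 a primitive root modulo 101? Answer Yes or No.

Yes

φ(101) = 101 − 1 = 100 = 2^2 · 5^2.
Test 11^(100/q) mod 101 for each prime factor q of 100:
11^50 ≡ 100 (mod 101)  [q = 2: ≢ 1 ✓]
11^20 ≡ 87 (mod 101)  [q = 5: ≢ 1 ✓]
None equal 1, so ord_101(11) = 100: 11 is a primitive root.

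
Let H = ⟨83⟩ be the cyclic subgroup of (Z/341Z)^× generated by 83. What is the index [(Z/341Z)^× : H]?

10

The order of 83 must divide φ(341) = φ(11·31) = (11−1)·(31−1) = 10·30 = 300 = 2^2 · 3 · 5^2.
Divisors of 300: 1, 2, 3, 4, 5, 6, 10, 12, 15, 20, 25, 30, 50, 60, 75, 100, 150, 300.
Evaluate successive powers at the divisors of 300:
83^1 ≡ 83 (mod 341)
83^2 ≡ 69 (mod 341)
83^3 ≡ 271 (mod 341)
83^4 ≡ 328 (mod 341)
83^5 ≡ 285 (mod 341)
83^6 ≡ 126 (mod 341)
83^10 ≡ 67 (mod 341)
83^12 ≡ 190 (mod 341)
83^15 ≡ 340 (mod 341)
83^20 ≡ 56 (mod 341)
83^25 ≡ 274 (mod 341)
83^30 ≡ 1 (mod 341) ✓
So ord_341(83) = 30, hence |⟨83⟩| = 30.
The index is φ(341) / ord(83) = 300 / 30 = 10.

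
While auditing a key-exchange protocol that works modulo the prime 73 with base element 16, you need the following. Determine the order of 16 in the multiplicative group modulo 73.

9

The order of 16 must divide φ(73) = 73 − 1 = 72 = 2^3 · 3^2.
Divisors of 72: 1, 2, 3, 4, 6, 8, 9, 12, 18, 24, 36, 72.
Compute 16^d (mod 73) for the divisors d until we hit 1:
16^1 ≡ 16 (mod 73)
16^2 ≡ 37 (mod 73)
16^3 ≡ 8 (mod 73)
16^4 ≡ 55 (mod 73)
16^6 ≡ 64 (mod 73)
16^8 ≡ 32 (mod 73)
16^9 ≡ 1 (mod 73) ✓
The smallest such exponent is 9, so the order of 16 is 9.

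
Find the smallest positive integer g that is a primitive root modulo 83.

φ(83) = 83 − 1 = 82 = 2 · 41.
Test candidates g = 2, 3, … against the prime factors q ∈ {2, 41} of φ(83): g is a generator iff g^(82/q) ≢ 1 for every such q.
g = 2: 2^41 ≡ 82; 2^2 ≡ 4 — none is 1, so 2 is a primitive root.
So 2 is the smallest generator of (Z/83Z)^×.

2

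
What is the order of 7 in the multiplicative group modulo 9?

By Lagrange's theorem, ord_9(7) divides φ(9) = φ(3^2) = 3·(3−1) = 6 = 2 · 3.
Divisors of 6: 1, 2, 3, 6.
Check 7^d mod 9 for each divisor in increasing order:
7^1 ≡ 7 (mod 9)
7^2 ≡ 4 (mod 9)
7^3 ≡ 1 (mod 9) ✓
The smallest such exponent is 3, so the order of 7 is 3.

3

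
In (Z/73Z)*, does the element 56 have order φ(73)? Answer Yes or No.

φ(73) = 73 − 1 = 72 = 2^3 · 3^2.
An element g generates (Z/73Z)^× iff g^(72/q) ≢ 1 (mod 73) for each prime q ∈ {2, 3}.
56^36 ≡ 72 (mod 73)  [q = 2: ≢ 1 ✓]
56^24 ≡ 1 (mod 73)  [q = 3: ≡ 1 ✗]
56^24 ≡ 1 shows ord(56) | 24, strictly less than φ(73); not a primitive root.

No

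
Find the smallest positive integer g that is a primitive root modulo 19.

2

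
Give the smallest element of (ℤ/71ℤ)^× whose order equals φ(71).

φ(71) = 71 − 1 = 70 = 2 · 5 · 7.
Test candidates g = 2, 3, … against the prime factors q ∈ {2, 5, 7} of φ(71): g is a generator iff g^(70/q) ≢ 1 for every such q.
g = 2: 2^35 ≡ 1 — hits 1, so not a primitive root.
g = 3: 3^35 ≡ 1 — hits 1, so not a primitive root.
g = 4: 4^35 ≡ 1 — hits 1, so not a primitive root.
g = 5: 5^35 ≡ 1 — hits 1, so not a primitive root.
g = 6: 6^35 ≡ 1 — hits 1, so not a primitive root.
g = 7: 7^35 ≡ 70; 7^14 ≡ 54; 7^10 ≡ 45 — none is 1, so 7 is a primitive root.
So 7 is the smallest generator of (Z/71Z)^×.

7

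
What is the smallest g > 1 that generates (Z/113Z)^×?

φ(113) = 113 − 1 = 112 = 2^4 · 7.
g is a primitive root iff g^(112/q) ≢ 1 (mod 113) for each prime q ∈ {2, 7}.
g = 2: 2^56 ≡ 1 — hits 1, so not a primitive root.
g = 3: 3^56 ≡ 112; 3^16 ≡ 49 — none is 1, so 3 is a primitive root.
So 3 is the smallest generator of (Z/113Z)^×.

3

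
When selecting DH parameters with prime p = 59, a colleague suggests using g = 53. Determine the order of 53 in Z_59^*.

29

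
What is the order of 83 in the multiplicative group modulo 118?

ord(83) | φ(118) = φ(2)·φ(59) = 1·58 = 58 = 2 · 29.
Divisors of 58: 1, 2, 29, 58.
Evaluate successive powers at the divisors of 58:
83^1 ≡ 83 (mod 118)
83^2 ≡ 45 (mod 118)
83^29 ≡ 117 (mod 118)
83^58 ≡ 1 (mod 118) ✓
Hence ord(83) = 58.

58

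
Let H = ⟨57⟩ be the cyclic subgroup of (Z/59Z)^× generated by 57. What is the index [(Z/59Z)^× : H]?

2

By Lagrange's theorem, ord_59(57) divides φ(59) = 59 − 1 = 58 = 2 · 29.
Divisors of 58: 1, 2, 29, 58.
Test each divisor d:
57^1 ≡ 57
57^2 ≡ 4
57^29 ≡ 1
The order of 57 is 29, so the subgroup it generates has 29 elements.
The index is φ(59) / ord(57) = 58 / 29 = 2.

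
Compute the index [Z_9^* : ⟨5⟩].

1

ord(5) | φ(9) = φ(3^2) = 3·(3−1) = 6 = 2 · 3.
Divisors of 6: 1, 2, 3, 6.
Evaluate successive powers at the divisors of 6:
5^1 ≡ 5 (mod 9)
5^2 ≡ 7 (mod 9)
5^3 ≡ 8 (mod 9)
5^6 ≡ 1 (mod 9) ✓
So ord_9(5) = 6, hence |⟨5⟩| = 6.
The index is φ(9) / ord(5) = 6 / 6 = 1.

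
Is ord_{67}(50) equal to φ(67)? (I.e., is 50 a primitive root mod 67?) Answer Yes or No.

Yes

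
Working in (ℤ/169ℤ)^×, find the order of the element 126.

39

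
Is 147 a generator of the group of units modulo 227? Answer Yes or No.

No

φ(227) = 227 − 1 = 226 = 2 · 113.
An element g generates (Z/227Z)^× iff g^(226/q) ≢ 1 (mod 227) for each prime q ∈ {2, 113}.
147^113 ≡ 1 (mod 227)  [q = 2: ≡ 1 ✗]
147^2 ≡ 44 (mod 227)  [q = 113: ≢ 1 ✓]
Since 147^113 ≡ 1, the order of 147 divides 113 < 226, so 147 is not a primitive root.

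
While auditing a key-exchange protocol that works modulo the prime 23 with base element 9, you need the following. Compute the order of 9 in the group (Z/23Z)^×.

11

The order of 9 must divide φ(23) = 23 − 1 = 22 = 2 · 11.
Divisors of 22: 1, 2, 11, 22.
Check 9^d mod 23 for each divisor in increasing order:
9^1 ≡ 9 (mod 23)
9^2 ≡ 12 (mod 23)
9^11 ≡ 1 (mod 23) ✓
Hence ord(9) = 11.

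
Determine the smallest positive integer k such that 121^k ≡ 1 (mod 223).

By Lagrange's theorem, ord_223(121) divides φ(223) = 223 − 1 = 222 = 2 · 3 · 37.
Divisors of 222: 1, 2, 3, 6, 37, 74, 111, 222.
Check 121^d mod 223 for each divisor in increasing order:
121^1 ≡ 121 (mod 223)
121^2 ≡ 146 (mod 223)
121^3 ≡ 49 (mod 223)
121^6 ≡ 171 (mod 223)
121^37 ≡ 39 (mod 223)
121^74 ≡ 183 (mod 223)
121^111 ≡ 1 (mod 223) ✓
Hence ord(121) = 111.

111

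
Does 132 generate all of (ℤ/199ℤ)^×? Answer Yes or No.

No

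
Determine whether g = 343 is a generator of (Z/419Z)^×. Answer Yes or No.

No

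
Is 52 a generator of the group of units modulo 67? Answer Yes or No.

φ(67) = 67 − 1 = 66 = 2 · 3 · 11.
Test 52^(66/q) mod 67 for each prime factor q of 66:
52^33 ≡ 66 (mod 67)  [q = 2: ≢ 1 ✓]
52^22 ≡ 1 (mod 67)  [q = 3: ≡ 1 ✗]
52^6 ≡ 22 (mod 67)  [q = 11: ≢ 1 ✓]
Since 52^22 ≡ 1, the order of 52 divides 22 < 66, so 52 is not a primitive root.

No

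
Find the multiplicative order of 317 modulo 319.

By Lagrange's theorem, ord_319(317) divides φ(319) = φ(11·29) = (11−1)·(29−1) = 10·28 = 280 = 2^3 · 5 · 7.
Divisors of 280: 1, 2, 4, 5, 7, 8, 10, 14, 20, 28, 35, 40, 56, 70, 140, 280.
Evaluate successive powers at the divisors of 280:
317^1 ≡ 317
317^2 ≡ 4
317^4 ≡ 16
317^5 ≡ 287
317^7 ≡ 191
317^8 ≡ 256
317^10 ≡ 67
317^14 ≡ 115
317^20 ≡ 23
317^28 ≡ 146
317^35 ≡ 133
317^40 ≡ 210
317^56 ≡ 262
317^70 ≡ 144
317^140 ≡ 1
Hence ord(317) = 140.

140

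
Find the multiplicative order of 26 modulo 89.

88

By Lagrange's theorem, ord_89(26) divides φ(89) = 89 − 1 = 88 = 2^3 · 11.
Divisors of 88: 1, 2, 4, 8, 11, 22, 44, 88.
Check 26^d mod 89 for each divisor in increasing order:
26^1 ≡ 26
26^2 ≡ 53
26^4 ≡ 50
26^8 ≡ 8
26^11 ≡ 77
26^22 ≡ 55
26^44 ≡ 88
26^88 ≡ 1
Therefore the multiplicative order of 26 modulo 89 is 88.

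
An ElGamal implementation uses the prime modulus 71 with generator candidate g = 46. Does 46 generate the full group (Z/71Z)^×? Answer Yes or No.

φ(71) = 71 − 1 = 70 = 2 · 5 · 7.
46 is a primitive root mod 71 iff 46^(φ(71)/q) ≢ 1 for every prime q | φ(71), i.e. q ∈ {2, 5, 7}.
46^35 ≡ 70 (mod 71)  [q = 2: ≢ 1 ✓]
46^14 ≡ 54 (mod 71)  [q = 5: ≢ 1 ✓]
46^10 ≡ 1 (mod 71)  [q = 7: ≡ 1 ✗]
46^10 ≡ 1 shows ord(46) | 10, strictly less than φ(71); not a primitive root.

No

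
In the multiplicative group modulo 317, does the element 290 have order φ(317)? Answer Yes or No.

φ(317) = 317 − 1 = 316 = 2^2 · 79.
It suffices to check that the order of 290 is not a proper divisor of 316: compute 290^(316/q) for q ∈ {2, 79}.
290^158 ≡ 316 (mod 317)  [q = 2: ≢ 1 ✓]
290^4 ≡ 149 (mod 317)  [q = 79: ≢ 1 ✓]
All checks pass, so 290 has order 316 and is a primitive root modulo 317.

Yes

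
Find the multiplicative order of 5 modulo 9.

6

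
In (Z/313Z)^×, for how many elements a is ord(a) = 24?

8

φ(313) = 313 − 1 = 312 = 2^3 · 3 · 13.
Since (Z/313Z)^× is cyclic of order 312, the number of elements of order d is φ(d) when d | 312 and 0 otherwise.
24 = 2^3 · 3 divides 312, and φ(24) = 8.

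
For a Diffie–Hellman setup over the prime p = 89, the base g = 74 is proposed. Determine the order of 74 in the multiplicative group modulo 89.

88

ord(74) | φ(89) = 89 − 1 = 88 = 2^3 · 11.
Divisors of 88: 1, 2, 4, 8, 11, 22, 44, 88.
Test each divisor d:
74^1 ≡ 74
74^2 ≡ 47
74^4 ≡ 73
74^8 ≡ 78
74^11 ≡ 12
74^22 ≡ 55
74^44 ≡ 88
74^88 ≡ 1
So ord_89(74) = 88.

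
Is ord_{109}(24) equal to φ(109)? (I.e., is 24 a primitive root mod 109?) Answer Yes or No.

Yes

φ(109) = 109 − 1 = 108 = 2^2 · 3^3.
An element g generates (Z/109Z)^× iff g^(108/q) ≢ 1 (mod 109) for each prime q ∈ {2, 3}.
24^54 ≡ 108 (mod 109)  [q = 2: ≢ 1 ✓]
24^36 ≡ 63 (mod 109)  [q = 3: ≢ 1 ✓]
None equal 1, so ord_109(24) = 108: 24 is a primitive root.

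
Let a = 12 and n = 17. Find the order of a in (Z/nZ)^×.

16

ord(12) | φ(17) = 17 − 1 = 16 = 2^4.
Divisors of 16: 1, 2, 4, 8, 16.
Compute 12^d (mod 17) for the divisors d until we hit 1:
12^1 ≡ 12
12^2 ≡ 8
12^4 ≡ 13
12^8 ≡ 16
12^16 ≡ 1
So ord_17(12) = 16.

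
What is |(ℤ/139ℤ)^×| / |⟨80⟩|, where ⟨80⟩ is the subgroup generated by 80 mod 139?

6

The order of 80 must divide φ(139) = 139 − 1 = 138 = 2 · 3 · 23.
Divisors of 138: 1, 2, 3, 6, 23, 46, 69, 138.
Evaluate successive powers at the divisors of 138:
80^1 ≡ 80 (mod 139)
80^2 ≡ 6 (mod 139)
80^3 ≡ 63 (mod 139)
80^6 ≡ 77 (mod 139)
80^23 ≡ 1 (mod 139) ✓
The order of 80 is 23, so the subgroup it generates has 23 elements.
The index is φ(139) / ord(80) = 138 / 23 = 6.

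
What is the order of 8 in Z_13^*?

4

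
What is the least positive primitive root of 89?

φ(89) = 89 − 1 = 88 = 2^3 · 11.
Test candidates g = 2, 3, … against the prime factors q ∈ {2, 11} of φ(89): g is a generator iff g^(88/q) ≢ 1 for every such q.
g = 2: 2^44 ≡ 1 — hits 1, so not a primitive root.
g = 3: 3^44 ≡ 88; 3^8 ≡ 64 — none is 1, so 3 is a primitive root.
The smallest primitive root modulo 89 is 3.

3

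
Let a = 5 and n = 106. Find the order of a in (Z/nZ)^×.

52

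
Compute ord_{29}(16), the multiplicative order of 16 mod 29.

7

Since 16 ∈ (Z/29Z)^×, its order divides φ(29) = 29 − 1 = 28 = 2^2 · 7.
Divisors of 28: 1, 2, 4, 7, 14, 28.
Test each divisor d:
16^1 ≡ 16 (mod 29)
16^2 ≡ 24 (mod 29)
16^4 ≡ 25 (mod 29)
16^7 ≡ 1 (mod 29) ✓
So ord_29(16) = 7.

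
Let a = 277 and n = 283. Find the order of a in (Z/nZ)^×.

282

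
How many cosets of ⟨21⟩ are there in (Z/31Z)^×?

1

The order of 21 must divide φ(31) = 31 − 1 = 30 = 2 · 3 · 5.
Divisors of 30: 1, 2, 3, 5, 6, 10, 15, 30.
Evaluate successive powers at the divisors of 30:
21^1 ≡ 21 (mod 31)
21^2 ≡ 7 (mod 31)
21^3 ≡ 23 (mod 31)
21^5 ≡ 6 (mod 31)
21^6 ≡ 2 (mod 31)
21^10 ≡ 5 (mod 31)
21^15 ≡ 30 (mod 31)
21^30 ≡ 1 (mod 31) ✓
The order of 21 is 30, so the subgroup it generates has 30 elements.
The index is φ(31) / ord(21) = 30 / 30 = 1.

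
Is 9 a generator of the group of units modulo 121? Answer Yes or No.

No

φ(121) = φ(11^2) = 11·(11−1) = 110 = 2 · 5 · 11.
Test 9^(110/q) mod 121 for each prime factor q of 110:
9^55 ≡ 1 (mod 121)  [q = 2: ≡ 1 ✗]
9^22 ≡ 81 (mod 121)  [q = 5: ≢ 1 ✓]
9^10 ≡ 1 (mod 121)  [q = 11: ≡ 1 ✗]
9^55 ≡ 1 shows ord(9) | 55, strictly less than φ(121); not a primitive root.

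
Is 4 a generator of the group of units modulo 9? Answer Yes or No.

No

φ(9) = φ(3^2) = 3·(3−1) = 6 = 2 · 3.
An element g generates (Z/9Z)^× iff g^(6/q) ≢ 1 (mod 9) for each prime q ∈ {2, 3}.
4^3 ≡ 1 (mod 9)  [q = 2: ≡ 1 ✗]
4^2 ≡ 7 (mod 9)  [q = 3: ≢ 1 ✓]
The check at q = 2 fails, so 4 generates a proper subgroup.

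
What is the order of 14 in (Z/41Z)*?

8

Since 14 ∈ (Z/41Z)^×, its order divides φ(41) = 41 − 1 = 40 = 2^3 · 5.
Divisors of 40: 1, 2, 4, 5, 8, 10, 20, 40.
Check 14^d mod 41 for each divisor in increasing order:
14^1 ≡ 14 (mod 41)
14^2 ≡ 32 (mod 41)
14^4 ≡ 40 (mod 41)
14^5 ≡ 27 (mod 41)
14^8 ≡ 1 (mod 41) ✓
The smallest such exponent is 8, so the order of 14 is 8.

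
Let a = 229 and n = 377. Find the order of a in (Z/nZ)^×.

28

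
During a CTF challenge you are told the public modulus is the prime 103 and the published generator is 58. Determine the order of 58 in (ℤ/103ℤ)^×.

51

Since 58 ∈ (Z/103Z)^×, its order divides φ(103) = 103 − 1 = 102 = 2 · 3 · 17.
Divisors of 102: 1, 2, 3, 6, 17, 34, 51, 102.
Evaluate successive powers at the divisors of 102:
58^1 ≡ 58 (mod 103)
58^2 ≡ 68 (mod 103)
58^3 ≡ 30 (mod 103)
58^6 ≡ 76 (mod 103)
58^17 ≡ 46 (mod 103)
58^34 ≡ 56 (mod 103)
58^51 ≡ 1 (mod 103) ✓
Therefore the multiplicative order of 58 modulo 103 is 51.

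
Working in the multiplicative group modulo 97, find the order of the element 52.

By Lagrange's theorem, ord_97(52) divides φ(97) = 97 − 1 = 96 = 2^5 · 3.
Divisors of 96: 1, 2, 3, 4, 6, 8, 12, 16, 24, 32, 48, 96.
Evaluate successive powers at the divisors of 96:
52^1 ≡ 52 (mod 97)
52^2 ≡ 85 (mod 97)
52^3 ≡ 55 (mod 97)
52^4 ≡ 47 (mod 97)
52^6 ≡ 18 (mod 97)
52^8 ≡ 75 (mod 97)
52^12 ≡ 33 (mod 97)
52^16 ≡ 96 (mod 97)
52^24 ≡ 22 (mod 97)
52^32 ≡ 1 (mod 97) ✓
The smallest such exponent is 32, so the order of 52 is 32.

32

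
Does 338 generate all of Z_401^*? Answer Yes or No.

φ(401) = 401 − 1 = 400 = 2^4 · 5^2.
338 is a primitive root mod 401 iff 338^(φ(401)/q) ≢ 1 for every prime q | φ(401), i.e. q ∈ {2, 5}.
338^200 ≡ 1 (mod 401)  [q = 2: ≡ 1 ✗]
338^80 ≡ 39 (mod 401)  [q = 5: ≢ 1 ✓]
Since 338^200 ≡ 1, the order of 338 divides 200 < 400, so 338 is not a primitive root.

No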